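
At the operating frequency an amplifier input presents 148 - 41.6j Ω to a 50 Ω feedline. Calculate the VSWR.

Γ = (Z_L − Z_0)/(Z_L + Z_0) = (98 − j41.6)/(198 − j41.6)
|Γ| = 106/202 = 0.526
VSWR = (1 + |Γ|)/(1 − |Γ|) = 1.53/0.474

VSWR ≈ 3.22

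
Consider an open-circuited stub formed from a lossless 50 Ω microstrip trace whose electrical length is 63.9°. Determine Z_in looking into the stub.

Z_in ≈ −j24.5 Ω

tan(βl) = 2.04
For an open-circuited stub, Z_in = −jZ_0·cot(βl) = −jZ_0/tan(βl)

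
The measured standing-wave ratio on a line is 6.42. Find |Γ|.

|Γ| ≈ 0.73

|Γ| = (S − 1)/(S + 1) = (6.42 − 1)/(6.42 + 1) = 5.42/7.42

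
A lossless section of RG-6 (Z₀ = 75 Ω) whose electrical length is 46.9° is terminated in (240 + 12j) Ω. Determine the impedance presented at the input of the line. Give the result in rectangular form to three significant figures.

tan(βl) = tan(46.9°) = 1.07
Z_in = Z_0·(Z_L + jZ_0·tanβl)/(Z_0 + jZ_L·tanβl)
     = 75·(240 + j92.1)/(62.2 + j256)

Z_in ≈ 41.5 − j60.1 Ω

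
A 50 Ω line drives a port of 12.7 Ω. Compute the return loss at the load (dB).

Γ = (12.7 − 50)/(12.7 + 50) = -0.595
RL = −20·log₁₀|Γ| = −20·log₁₀(0.595)

RL ≈ 4.51 dB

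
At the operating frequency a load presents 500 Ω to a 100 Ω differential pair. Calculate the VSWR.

VSWR ≈ 5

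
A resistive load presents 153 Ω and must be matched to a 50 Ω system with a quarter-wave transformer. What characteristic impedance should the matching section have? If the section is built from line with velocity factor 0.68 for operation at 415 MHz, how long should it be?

Z_qwt = √(Z_0·R_L) = √(50 × 153) = √7650
λ = 0.68·c/f = 0.492 m, so l = λ/4 = 0.123 m

Z_qwt ≈ 87.5 Ω; length ≈ 12.3 cm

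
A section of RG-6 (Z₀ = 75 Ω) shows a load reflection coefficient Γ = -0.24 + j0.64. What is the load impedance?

Z_L = Z_0·(1 + Γ)/(1 − Γ) = 75·(0.76 + j0.64)/(1.24 − j0.64)

Z_L ≈ 20.5 + j49.3 Ω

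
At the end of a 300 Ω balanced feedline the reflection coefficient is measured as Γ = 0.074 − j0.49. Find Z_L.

Z_L = Z_0·(1 + Γ)/(1 − Γ) = 300·(1.07 − j0.49)/(0.926 + j0.49)

Z_L ≈ 206 − j268 Ω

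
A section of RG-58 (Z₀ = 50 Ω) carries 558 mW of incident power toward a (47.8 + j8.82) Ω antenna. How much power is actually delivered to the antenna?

|Γ| = |(-2.2 + j8.82)/(97.8 + j8.82)| = 0.0926
|Γ|² = 0.00857
P_refl = |Γ|²·P_inc = 4.78 mW, P_del = (1 − |Γ|²)·P_inc = 553 mW

P_delivered ≈ 553 mW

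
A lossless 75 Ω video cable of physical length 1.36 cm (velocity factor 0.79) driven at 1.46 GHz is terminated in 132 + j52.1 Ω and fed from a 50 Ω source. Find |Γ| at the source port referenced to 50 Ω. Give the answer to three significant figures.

λ = v/f = 0.79·c / 1.46 GHz = 0.162 m
βl = 2π·l/λ = 2π × 0.0838 = 30.2°
tan(βl) = 0.581
Z_in = Z_0·(Z_L + jZ_0·tanβl)/(Z_0 + jZ_L·tanβl) = 126 − j55.6 Ω
Γ_s = (Z_in − Z_s)/(Z_in + Z_s) = (76 − j55.6)/(176 − j55.6), |Γ_s| = 0.51

|Γ| ≈ 0.51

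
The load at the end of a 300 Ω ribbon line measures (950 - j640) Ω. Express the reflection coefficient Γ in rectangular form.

Γ ≈ 0.62 − j0.195

Γ = (Z_L − Z_0)/(Z_L + Z_0) = (650 − j640)/(1250 − j640)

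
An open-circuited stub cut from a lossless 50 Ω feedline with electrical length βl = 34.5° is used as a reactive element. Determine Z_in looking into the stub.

tan(βl) = 0.687
For an open-circuited stub, Z_in = −jZ_0·cot(βl) = −jZ_0/tan(βl)

Z_in ≈ −j72.8 Ω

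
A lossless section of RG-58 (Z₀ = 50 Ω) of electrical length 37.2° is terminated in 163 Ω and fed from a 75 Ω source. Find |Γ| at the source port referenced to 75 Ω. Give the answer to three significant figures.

|Γ| ≈ 0.526

tan(βl) = 0.759
Z_in = Z_0·(Z_L + jZ_0·tanβl)/(Z_0 + jZ_L·tanβl) = 36.1 − j51.3 Ω
Γ_s = (Z_in − Z_s)/(Z_in + Z_s) = (-38.9 − j51.3)/(111 − j51.3), |Γ_s| = 0.526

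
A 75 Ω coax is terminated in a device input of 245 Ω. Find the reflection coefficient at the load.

Γ = (Z_L − Z_0)/(Z_L + Z_0) = (245 − 75)/(245 + 75) = 170/320

Γ = 0.531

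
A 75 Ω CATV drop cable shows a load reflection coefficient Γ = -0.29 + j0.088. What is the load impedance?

Z_L ≈ 40.7 + j7.9 Ω

Z_L = Z_0·(1 + Γ)/(1 − Γ) = 75·(0.71 + j0.088)/(1.29 − j0.088)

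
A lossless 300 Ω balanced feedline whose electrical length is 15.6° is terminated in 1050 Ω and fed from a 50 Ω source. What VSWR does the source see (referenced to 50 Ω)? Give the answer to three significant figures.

VSWR ≈ 19.6

tan(βl) = 0.279
Z_in = Z_0·(Z_L + jZ_0·tanβl)/(Z_0 + jZ_L·tanβl) = 579 − j482 Ω
Γ_s = (Z_in − Z_s)/(Z_in + Z_s) = (529 − j482)/(629 − j482), |Γ_s| = 0.903
VSWR = (1 + |Γ_s|)/(1 − |Γ_s|)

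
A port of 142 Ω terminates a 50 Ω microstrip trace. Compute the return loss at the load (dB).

RL ≈ 6.39 dB

Γ = (142 − 50)/(142 + 50) = 0.479
RL = −20·log₁₀|Γ| = −20·log₁₀(0.479)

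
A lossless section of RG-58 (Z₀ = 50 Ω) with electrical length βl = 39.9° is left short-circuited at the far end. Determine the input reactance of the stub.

tan(βl) = 0.836
For a short-circuited stub, Z_in = jZ_0·tan(βl)

X_in ≈ 41.8 Ω (inductive)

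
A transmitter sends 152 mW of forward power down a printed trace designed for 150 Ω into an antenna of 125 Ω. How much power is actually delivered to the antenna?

P_delivered ≈ 151 mW

Γ = (125 − 150)/(125 + 150) = -0.0909
|Γ|² = 0.00826
P_refl = |Γ|²·P_inc = 1.26 mW, P_del = (1 − |Γ|²)·P_inc = 151 mW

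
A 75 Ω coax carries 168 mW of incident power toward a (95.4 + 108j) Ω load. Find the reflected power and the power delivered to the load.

P_reflected ≈ 49.9 mW; P_delivered ≈ 118 mW

|Γ| = |(20.4 + j108)/(170.4 + j108)| = 0.545
|Γ|² = 0.297
P_refl = |Γ|²·P_inc = 49.9 mW, P_del = (1 − |Γ|²)·P_inc = 118 mW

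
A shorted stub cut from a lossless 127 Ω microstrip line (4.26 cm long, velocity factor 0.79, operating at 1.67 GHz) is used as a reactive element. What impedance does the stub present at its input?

λ = v/f = 0.79·c / 1.67 GHz = 0.142 m
βl = 2π·l/λ = 2π × 0.3 = 108°
tan(βl) = -3.07
For a shorted stub, Z_in = jZ_0·tan(βl)

Z_in ≈ −j389 Ω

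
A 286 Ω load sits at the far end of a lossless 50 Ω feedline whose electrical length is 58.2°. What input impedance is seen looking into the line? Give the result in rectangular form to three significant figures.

Z_in ≈ 12 − j29.7 Ω

tan(βl) = tan(58.2°) = 1.61
Z_in = Z_0·(Z_L + jZ_0·tanβl)/(Z_0 + jZ_L·tanβl)
     = 50·(286 + j80.6)/(50 + j461)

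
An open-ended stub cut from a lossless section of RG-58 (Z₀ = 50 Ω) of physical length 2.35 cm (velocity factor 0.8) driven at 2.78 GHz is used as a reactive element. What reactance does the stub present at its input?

λ = v/f = 0.8·c / 2.78 GHz = 0.0863 m
βl = 2π·l/λ = 2π × 0.272 = 98°
tan(βl) = -7.12
For an open-ended stub, Z_in = −jZ_0·cot(βl) = −jZ_0/tan(βl)

X_in ≈ 7.02 Ω (inductive)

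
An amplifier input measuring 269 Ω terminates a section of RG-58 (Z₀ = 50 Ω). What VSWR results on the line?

Γ = (269 − 50)/(269 + 50) = 0.687
VSWR = (1 + 0.687)/(1 − 0.687)

VSWR ≈ 5.38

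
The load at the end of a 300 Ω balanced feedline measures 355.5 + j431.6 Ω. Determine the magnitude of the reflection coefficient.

|Γ| ≈ 0.554

Γ = (Z_L − Z_0)/(Z_L + Z_0) = (55.5 + j431.6)/(655.5 + j431.6)
|Γ| = 435/785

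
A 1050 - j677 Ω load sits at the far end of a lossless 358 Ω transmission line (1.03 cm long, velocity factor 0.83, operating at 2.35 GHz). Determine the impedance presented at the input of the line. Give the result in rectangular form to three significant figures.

Z_in ≈ 163 − j327 Ω

λ = v/f = 0.83·c / 2.35 GHz = 0.106 m
βl = 2π·l/λ = 2π × 0.0972 = 35°
tan(βl) = tan(35°) = 0.7
Z_in = Z_0·(Z_L + jZ_0·tanβl)/(Z_0 + jZ_L·tanβl)
     = 358·(1050 − j426)/(832 + j735)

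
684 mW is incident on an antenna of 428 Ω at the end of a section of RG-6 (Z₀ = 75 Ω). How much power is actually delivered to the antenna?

P_delivered ≈ 347 mW

Γ = (428 − 75)/(428 + 75) = 0.702
|Γ|² = 0.493
P_refl = |Γ|²·P_inc = 337 mW, P_del = (1 − |Γ|²)·P_inc = 347 mW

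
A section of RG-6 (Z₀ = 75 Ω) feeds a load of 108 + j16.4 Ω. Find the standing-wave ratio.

Γ = (Z_L − Z_0)/(Z_L + Z_0) = (33 + j16.4)/(183 + j16.4)
|Γ| = 36.9/184 = 0.201
VSWR = (1 + |Γ|)/(1 − |Γ|) = 1.2/0.799

VSWR ≈ 1.5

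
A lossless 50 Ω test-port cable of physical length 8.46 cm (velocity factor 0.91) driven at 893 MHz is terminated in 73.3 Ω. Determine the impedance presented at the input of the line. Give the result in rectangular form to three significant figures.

λ = v/f = 0.91·c / 893 MHz = 0.306 m
βl = 2π·l/λ = 2π × 0.277 = 99.6°
tan(βl) = tan(99.6°) = -5.9
Z_in = Z_0·(Z_L + jZ_0·tanβl)/(Z_0 + jZ_L·tanβl)
     = 50·(73.3 − j295)/(50 − j432)

Z_in ≈ 34.6 + j4.47 Ω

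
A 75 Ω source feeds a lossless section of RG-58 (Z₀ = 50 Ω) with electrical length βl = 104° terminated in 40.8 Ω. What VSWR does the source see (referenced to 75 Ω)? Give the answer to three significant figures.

tan(βl) = -4.01
Z_in = Z_0·(Z_L + jZ_0·tanβl)/(Z_0 + jZ_L·tanβl) = 59.5 − j5.72 Ω
Γ_s = (Z_in − Z_s)/(Z_in + Z_s) = (-15.5 − j5.72)/(135 − j5.72), |Γ_s| = 0.123
VSWR = (1 + |Γ_s|)/(1 − |Γ_s|)

VSWR ≈ 1.28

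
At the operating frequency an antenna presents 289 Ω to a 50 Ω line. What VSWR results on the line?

VSWR ≈ 5.78

For a purely resistive load, VSWR = R_L/Z_0 or Z_0/R_L (whichever > 1) = 289/50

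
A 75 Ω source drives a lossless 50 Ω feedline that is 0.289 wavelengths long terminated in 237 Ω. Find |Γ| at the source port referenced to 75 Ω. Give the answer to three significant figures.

βl = 2π × 0.289 = 104°
tan(βl) = -4
Z_in = Z_0·(Z_L + jZ_0·tanβl)/(Z_0 + jZ_L·tanβl) = 11.2 + j11.9 Ω
Γ_s = (Z_in − Z_s)/(Z_in + Z_s) = (-63.8 + j11.9)/(86.2 + j11.9), |Γ_s| = 0.746

|Γ| ≈ 0.746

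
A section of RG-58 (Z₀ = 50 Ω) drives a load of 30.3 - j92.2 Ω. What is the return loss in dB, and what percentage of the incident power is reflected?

RL ≈ 2.26 dB; 59.5% of incident power reflected

Γ = (-19.7 − j92.2)/(80.3 − j92.2), |Γ| = 0.771
RL = −20·log₁₀(0.771) = 2.26 dB
P_refl/P_inc = |Γ|² = 0.595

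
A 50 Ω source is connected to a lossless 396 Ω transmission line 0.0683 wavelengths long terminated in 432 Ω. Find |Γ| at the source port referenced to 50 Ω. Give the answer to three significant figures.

βl = 2π × 0.0683 = 24.6°
tan(βl) = 0.458
Z_in = Z_0·(Z_L + jZ_0·tanβl)/(Z_0 + jZ_L·tanβl) = 418 − j27.6 Ω
Γ_s = (Z_in − Z_s)/(Z_in + Z_s) = (368 − j27.6)/(468 − j27.6), |Γ_s| = 0.787

|Γ| ≈ 0.787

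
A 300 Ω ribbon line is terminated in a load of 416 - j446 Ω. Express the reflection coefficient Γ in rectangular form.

Γ = (Z_L − Z_0)/(Z_L + Z_0) = (116 − j446)/(716 − j446)

Γ ≈ 0.396 − j0.376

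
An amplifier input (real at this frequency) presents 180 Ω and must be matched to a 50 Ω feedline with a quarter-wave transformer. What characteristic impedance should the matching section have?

Z_qwt ≈ 94.9 Ω

Z_qwt = √(Z_0·R_L) = √(50 × 180) = √9000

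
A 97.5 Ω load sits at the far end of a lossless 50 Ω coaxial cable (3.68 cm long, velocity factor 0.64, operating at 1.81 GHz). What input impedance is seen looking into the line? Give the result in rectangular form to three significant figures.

λ = v/f = 0.64·c / 1.81 GHz = 0.106 m
βl = 2π·l/λ = 2π × 0.347 = 125°
tan(βl) = tan(125°) = -1.43
Z_in = Z_0·(Z_L + jZ_0·tanβl)/(Z_0 + jZ_L·tanβl)
     = 50·(97.5 − j71.7)/(50 − j140)

Z_in ≈ 33.8 + j22.8 Ω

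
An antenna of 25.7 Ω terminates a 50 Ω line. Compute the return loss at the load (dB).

Γ = (25.7 − 50)/(25.7 + 50) = -0.321
RL = −20·log₁₀|Γ| = −20·log₁₀(0.321)

RL ≈ 9.87 dB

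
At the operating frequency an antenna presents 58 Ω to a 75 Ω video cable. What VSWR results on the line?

Γ = (58 − 75)/(58 + 75) = -0.128
VSWR = (1 + 0.128)/(1 − 0.128)

VSWR ≈ 1.29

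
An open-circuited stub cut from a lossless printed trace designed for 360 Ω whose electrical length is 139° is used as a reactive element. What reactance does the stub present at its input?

X_in ≈ 414 Ω (inductive)

tan(βl) = -0.869
For an open-circuited stub, Z_in = −jZ_0·cot(βl) = −jZ_0/tan(βl)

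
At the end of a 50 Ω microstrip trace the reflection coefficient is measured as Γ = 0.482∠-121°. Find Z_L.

Z_L = Z_0·(1 + Γ)/(1 − Γ) = 50·(0.752 − j0.413)/(1.25 + j0.413)

Z_L ≈ 22.2 − j23.9 Ω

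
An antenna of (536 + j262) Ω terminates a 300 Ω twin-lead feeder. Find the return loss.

Γ = (236 + j262)/(836 + j262), |Γ| = 0.402
RL = −20·log₁₀|Γ| = −20·log₁₀(0.402)

RL ≈ 7.9 dB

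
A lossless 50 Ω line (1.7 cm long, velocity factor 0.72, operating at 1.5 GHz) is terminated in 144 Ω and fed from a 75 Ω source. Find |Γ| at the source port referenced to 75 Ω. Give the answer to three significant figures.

λ = v/f = 0.72·c / 1.5 GHz = 0.144 m
βl = 2π·l/λ = 2π × 0.118 = 42.5°
tan(βl) = 0.916
Z_in = Z_0·(Z_L + jZ_0·tanβl)/(Z_0 + jZ_L·tanβl) = 33.3 − j42 Ω
Γ_s = (Z_in − Z_s)/(Z_in + Z_s) = (-41.7 − j42)/(108 − j42), |Γ_s| = 0.51

|Γ| ≈ 0.51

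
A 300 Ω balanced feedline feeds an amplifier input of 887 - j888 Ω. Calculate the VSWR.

Γ = (Z_L − Z_0)/(Z_L + Z_0) = (587 − j888)/(1187 − j888)
|Γ| = 1060/1480 = 0.718
VSWR = (1 + |Γ|)/(1 − |Γ|) = 1.72/0.282

VSWR ≈ 6.09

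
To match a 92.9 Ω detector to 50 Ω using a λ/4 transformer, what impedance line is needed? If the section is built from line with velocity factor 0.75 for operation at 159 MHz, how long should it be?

Z_qwt = √(Z_0·R_L) = √(50 × 92.9) = √4645
λ = 0.75·c/f = 1.42 m, so l = λ/4 = 0.354 m

Z_qwt ≈ 68.2 Ω; length ≈ 35.4 cm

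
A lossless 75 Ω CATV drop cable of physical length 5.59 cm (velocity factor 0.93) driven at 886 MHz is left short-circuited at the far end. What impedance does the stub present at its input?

λ = v/f = 0.93·c / 886 MHz = 0.315 m
βl = 2π·l/λ = 2π × 0.178 = 63.9°
tan(βl) = 2.04
For a short-circuited stub, Z_in = jZ_0·tan(βl)

Z_in ≈ +j153 Ω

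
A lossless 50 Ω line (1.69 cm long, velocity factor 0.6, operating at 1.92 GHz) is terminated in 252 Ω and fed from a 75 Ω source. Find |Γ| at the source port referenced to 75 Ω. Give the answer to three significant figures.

|Γ| ≈ 0.744

λ = v/f = 0.6·c / 1.92 GHz = 0.0938 m
βl = 2π·l/λ = 2π × 0.18 = 64.9°
tan(βl) = 2.13
Z_in = Z_0·(Z_L + jZ_0·tanβl)/(Z_0 + jZ_L·tanβl) = 12 − j22.3 Ω
Γ_s = (Z_in − Z_s)/(Z_in + Z_s) = (-63 − j22.3)/(87 − j22.3), |Γ_s| = 0.744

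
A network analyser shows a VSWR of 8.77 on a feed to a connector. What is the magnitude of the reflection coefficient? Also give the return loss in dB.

|Γ| ≈ 0.795; return loss ≈ 1.99 dB

|Γ| = (S − 1)/(S + 1) = (8.77 − 1)/(8.77 + 1) = 7.77/9.77
RL = −20·log₁₀|Γ| = −20·log₁₀(0.795)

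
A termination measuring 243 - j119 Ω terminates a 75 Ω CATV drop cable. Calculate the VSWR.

Γ = (Z_L − Z_0)/(Z_L + Z_0) = (168 − j119)/(318 − j119)
|Γ| = 206/340 = 0.606
VSWR = (1 + |Γ|)/(1 − |Γ|) = 1.61/0.394

VSWR ≈ 4.08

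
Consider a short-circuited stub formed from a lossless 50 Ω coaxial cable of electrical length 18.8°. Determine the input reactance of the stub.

tan(βl) = 0.34
For a short-circuited stub, Z_in = jZ_0·tan(βl)

X_in ≈ 17 Ω (inductive)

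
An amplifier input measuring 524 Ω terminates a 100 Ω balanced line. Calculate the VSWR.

VSWR ≈ 5.24

Γ = (524 − 100)/(524 + 100) = 0.679
VSWR = (1 + 0.679)/(1 − 0.679)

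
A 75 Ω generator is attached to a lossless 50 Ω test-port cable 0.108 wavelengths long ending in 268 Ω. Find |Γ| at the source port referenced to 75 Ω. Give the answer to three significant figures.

|Γ| ≈ 0.686

βl = 2π × 0.108 = 38.9°
tan(βl) = 0.806
Z_in = Z_0·(Z_L + jZ_0·tanβl)/(Z_0 + jZ_L·tanβl) = 22.5 − j56.8 Ω
Γ_s = (Z_in − Z_s)/(Z_in + Z_s) = (-52.5 − j56.8)/(97.5 − j56.8), |Γ_s| = 0.686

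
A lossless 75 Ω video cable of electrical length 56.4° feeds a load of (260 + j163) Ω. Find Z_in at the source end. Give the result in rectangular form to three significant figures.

tan(βl) = tan(56.4°) = 1.51
Z_in = Z_0·(Z_L + jZ_0·tanβl)/(Z_0 + jZ_L·tanβl)
     = 75·(260 + j276)/(-170 + j391)

Z_in ≈ 26.2 − j61.2 Ω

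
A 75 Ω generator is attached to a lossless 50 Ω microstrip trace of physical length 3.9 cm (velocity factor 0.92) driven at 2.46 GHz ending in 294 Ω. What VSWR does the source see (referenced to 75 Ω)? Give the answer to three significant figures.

λ = v/f = 0.92·c / 2.46 GHz = 0.112 m
βl = 2π·l/λ = 2π × 0.348 = 125°
tan(βl) = -1.42
Z_in = Z_0·(Z_L + jZ_0·tanβl)/(Z_0 + jZ_L·tanβl) = 12.5 + j33.7 Ω
Γ_s = (Z_in − Z_s)/(Z_in + Z_s) = (-62.5 + j33.7)/(87.5 + j33.7), |Γ_s| = 0.757
VSWR = (1 + |Γ_s|)/(1 − |Γ_s|)

VSWR ≈ 7.22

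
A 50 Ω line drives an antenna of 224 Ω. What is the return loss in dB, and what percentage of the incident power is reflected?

Γ = (224 − 50)/(224 + 50) = 0.635
RL = −20·log₁₀(0.635) = 3.94 dB
P_refl/P_inc = |Γ|² = 0.403

RL ≈ 3.94 dB; 40.3% of incident power reflected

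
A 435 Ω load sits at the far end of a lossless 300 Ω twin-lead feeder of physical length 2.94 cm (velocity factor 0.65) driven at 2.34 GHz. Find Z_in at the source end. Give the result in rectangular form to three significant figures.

Z_in ≈ 255 + j93.4 Ω

λ = v/f = 0.65·c / 2.34 GHz = 0.0833 m
βl = 2π·l/λ = 2π × 0.353 = 127°
tan(βl) = tan(127°) = -1.33
Z_in = Z_0·(Z_L + jZ_0·tanβl)/(Z_0 + jZ_L·tanβl)
     = 300·(435 − j398)/(300 − j577)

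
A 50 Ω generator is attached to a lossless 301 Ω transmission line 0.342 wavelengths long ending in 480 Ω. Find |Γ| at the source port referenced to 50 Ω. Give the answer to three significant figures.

|Γ| ≈ 0.695

βl = 2π × 0.342 = 123°
tan(βl) = -1.53
Z_in = Z_0·(Z_L + jZ_0·tanβl)/(Z_0 + jZ_L·tanβl) = 231 + j102 Ω
Γ_s = (Z_in − Z_s)/(Z_in + Z_s) = (181 + j102)/(281 + j102), |Γ_s| = 0.695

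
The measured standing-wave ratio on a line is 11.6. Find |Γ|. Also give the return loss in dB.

|Γ| ≈ 0.841; return loss ≈ 1.5 dB

|Γ| = (S − 1)/(S + 1) = (11.6 − 1)/(11.6 + 1) = 10.6/12.6
RL = −20·log₁₀|Γ| = −20·log₁₀(0.841)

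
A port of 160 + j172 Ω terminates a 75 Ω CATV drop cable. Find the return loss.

RL ≈ 3.62 dB

Γ = (85 + j172)/(235 + j172), |Γ| = 0.659
RL = −20·log₁₀|Γ| = −20·log₁₀(0.659)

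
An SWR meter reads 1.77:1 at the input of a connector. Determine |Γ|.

|Γ| ≈ 0.278

|Γ| = (S − 1)/(S + 1) = (1.77 − 1)/(1.77 + 1) = 0.77/2.77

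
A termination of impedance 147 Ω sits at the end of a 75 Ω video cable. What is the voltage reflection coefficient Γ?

Γ = 0.324

Γ = (Z_L − Z_0)/(Z_L + Z_0) = (147 − 75)/(147 + 75) = 72/222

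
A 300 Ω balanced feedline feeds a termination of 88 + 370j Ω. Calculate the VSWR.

Γ = (Z_L − Z_0)/(Z_L + Z_0) = (-212 + j370)/(388 + j370)
|Γ| = 426/536 = 0.795
VSWR = (1 + |Γ|)/(1 − |Γ|) = 1.8/0.205

VSWR ≈ 8.77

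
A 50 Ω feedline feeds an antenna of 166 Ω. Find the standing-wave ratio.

Γ = (166 − 50)/(166 + 50) = 0.537
VSWR = (1 + 0.537)/(1 − 0.537)

VSWR ≈ 3.32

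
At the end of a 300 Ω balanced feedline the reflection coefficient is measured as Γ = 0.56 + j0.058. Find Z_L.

Z_L = Z_0·(1 + Γ)/(1 − Γ) = 300·(1.56 + j0.058)/(0.44 − j0.058)

Z_L ≈ 1040 + j177 Ω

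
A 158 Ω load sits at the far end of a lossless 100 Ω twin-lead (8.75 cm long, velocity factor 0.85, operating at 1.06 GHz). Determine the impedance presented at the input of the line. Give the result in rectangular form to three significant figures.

Z_in ≈ 85.2 + j40 Ω

λ = v/f = 0.85·c / 1.06 GHz = 0.241 m
βl = 2π·l/λ = 2π × 0.364 = 131°
tan(βl) = tan(131°) = -1.15
Z_in = Z_0·(Z_L + jZ_0·tanβl)/(Z_0 + jZ_L·tanβl)
     = 100·(158 − j115)/(100 − j182)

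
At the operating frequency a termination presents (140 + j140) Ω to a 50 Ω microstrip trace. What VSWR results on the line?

VSWR ≈ 5.78

Γ = (Z_L − Z_0)/(Z_L + Z_0) = (90 + j140)/(190 + j140)
|Γ| = 166/236 = 0.705
VSWR = (1 + |Γ|)/(1 − |Γ|) = 1.71/0.295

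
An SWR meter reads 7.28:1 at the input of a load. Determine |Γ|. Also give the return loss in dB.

|Γ| ≈ 0.758; return loss ≈ 2.4 dB

|Γ| = (S − 1)/(S + 1) = (7.28 − 1)/(7.28 + 1) = 6.28/8.28
RL = −20·log₁₀|Γ| = −20·log₁₀(0.758)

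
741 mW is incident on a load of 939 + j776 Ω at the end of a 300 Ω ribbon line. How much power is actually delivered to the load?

|Γ| = |(639 + j776)/(1239 + j776)| = 0.688
|Γ|² = 0.473
P_refl = |Γ|²·P_inc = 350 mW, P_del = (1 − |Γ|²)·P_inc = 391 mW

P_delivered ≈ 391 mW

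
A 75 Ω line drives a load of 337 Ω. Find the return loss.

Γ = (337 − 75)/(337 + 75) = 0.636
RL = −20·log₁₀|Γ| = −20·log₁₀(0.636)

RL ≈ 3.93 dB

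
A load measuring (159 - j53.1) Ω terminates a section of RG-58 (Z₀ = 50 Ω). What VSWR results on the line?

Γ = (Z_L − Z_0)/(Z_L + Z_0) = (109 − j53.1)/(209 − j53.1)
|Γ| = 121/216 = 0.562
VSWR = (1 + |Γ|)/(1 − |Γ|) = 1.56/0.438

VSWR ≈ 3.57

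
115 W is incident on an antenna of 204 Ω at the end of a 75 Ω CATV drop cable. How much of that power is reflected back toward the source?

P_reflected ≈ 24.6 W

Γ = (204 − 75)/(204 + 75) = 0.462
|Γ|² = 0.214
P_refl = |Γ|²·P_inc = 24.6 W, P_del = (1 − |Γ|²)·P_inc = 90.4 W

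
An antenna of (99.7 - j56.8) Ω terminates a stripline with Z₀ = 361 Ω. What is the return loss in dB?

Γ = (-261.3 − j56.8)/(460.7 − j56.8), |Γ| = 0.576
RL = −20·log₁₀|Γ| = −20·log₁₀(0.576)

RL ≈ 4.79 dB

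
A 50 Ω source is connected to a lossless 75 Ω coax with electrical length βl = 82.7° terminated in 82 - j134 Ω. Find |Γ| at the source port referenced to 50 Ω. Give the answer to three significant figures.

tan(βl) = 7.81
Z_in = Z_0·(Z_L + jZ_0·tanβl)/(Z_0 + jZ_L·tanβl) = 17.1 + j20.4 Ω
Γ_s = (Z_in − Z_s)/(Z_in + Z_s) = (-32.9 + j20.4)/(67.1 + j20.4), |Γ_s| = 0.551

|Γ| ≈ 0.551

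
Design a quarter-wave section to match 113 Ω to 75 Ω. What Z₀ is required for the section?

Z_qwt ≈ 92.1 Ω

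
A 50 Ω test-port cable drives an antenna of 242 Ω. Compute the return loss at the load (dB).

Γ = (242 − 50)/(242 + 50) = 0.658
RL = −20·log₁₀|Γ| = −20·log₁₀(0.658)

RL ≈ 3.64 dB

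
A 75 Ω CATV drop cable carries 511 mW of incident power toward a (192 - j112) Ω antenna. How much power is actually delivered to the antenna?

P_delivered ≈ 351 mW

|Γ| = |(117 − j112)/(267 − j112)| = 0.559
|Γ|² = 0.313
P_refl = |Γ|²·P_inc = 160 mW, P_del = (1 − |Γ|²)·P_inc = 351 mW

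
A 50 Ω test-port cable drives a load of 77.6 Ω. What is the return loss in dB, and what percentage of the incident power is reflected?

Γ = (77.6 − 50)/(77.6 + 50) = 0.216
RL = −20·log₁₀(0.216) = 13.3 dB
P_refl/P_inc = |Γ|² = 0.0468

RL ≈ 13.3 dB; 4.68% of incident power reflected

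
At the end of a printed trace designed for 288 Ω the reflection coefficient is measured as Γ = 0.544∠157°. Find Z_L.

Z_L = Z_0·(1 + Γ)/(1 − Γ) = 288·(0.499 + j0.213)/(1.5 − j0.213)

Z_L ≈ 88.3 + j53.3 Ω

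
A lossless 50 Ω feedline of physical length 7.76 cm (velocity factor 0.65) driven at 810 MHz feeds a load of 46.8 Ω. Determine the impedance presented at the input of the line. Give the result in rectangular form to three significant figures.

Z_in ≈ 52 − j2.72 Ω

λ = v/f = 0.65·c / 810 MHz = 0.241 m
βl = 2π·l/λ = 2π × 0.322 = 116°
tan(βl) = tan(116°) = -2.05
Z_in = Z_0·(Z_L + jZ_0·tanβl)/(Z_0 + jZ_L·tanβl)
     = 50·(46.8 − j102)/(50 − j95.8)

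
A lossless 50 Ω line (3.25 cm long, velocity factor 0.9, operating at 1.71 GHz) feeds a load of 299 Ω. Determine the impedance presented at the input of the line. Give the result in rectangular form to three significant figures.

λ = v/f = 0.9·c / 1.71 GHz = 0.158 m
βl = 2π·l/λ = 2π × 0.206 = 74.1°
tan(βl) = tan(74.1°) = 3.51
Z_in = Z_0·(Z_L + jZ_0·tanβl)/(Z_0 + jZ_L·tanβl)
     = 50·(299 + j176)/(50 + j1050)

Z_in ≈ 9.02 − j13.8 Ω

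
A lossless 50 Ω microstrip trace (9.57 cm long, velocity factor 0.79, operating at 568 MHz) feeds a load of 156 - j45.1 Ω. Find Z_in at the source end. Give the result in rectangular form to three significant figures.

Z_in ≈ 14.7 − j1.66 Ω

λ = v/f = 0.79·c / 568 MHz = 0.417 m
βl = 2π·l/λ = 2π × 0.229 = 82.6°
tan(βl) = tan(82.6°) = 7.67
Z_in = Z_0·(Z_L + jZ_0·tanβl)/(Z_0 + jZ_L·tanβl)
     = 50·(156 + j338)/(396 + j1200)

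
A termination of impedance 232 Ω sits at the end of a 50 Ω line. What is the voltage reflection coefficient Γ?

Γ = 0.645

Γ = (Z_L − Z_0)/(Z_L + Z_0) = (232 − 50)/(232 + 50) = 182/282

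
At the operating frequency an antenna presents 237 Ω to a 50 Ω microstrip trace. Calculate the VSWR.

For a purely resistive load, VSWR = R_L/Z_0 or Z_0/R_L (whichever > 1) = 237/50

VSWR ≈ 4.74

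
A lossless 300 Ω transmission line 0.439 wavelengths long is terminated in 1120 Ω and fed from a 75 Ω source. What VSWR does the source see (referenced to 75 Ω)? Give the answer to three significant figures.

VSWR ≈ 13.1

βl = 2π × 0.439 = 158°
tan(βl) = -0.403
Z_in = Z_0·(Z_L + jZ_0·tanβl)/(Z_0 + jZ_L·tanβl) = 399 + j479 Ω
Γ_s = (Z_in − Z_s)/(Z_in + Z_s) = (324 + j479)/(474 + j479), |Γ_s| = 0.858
VSWR = (1 + |Γ_s|)/(1 − |Γ_s|)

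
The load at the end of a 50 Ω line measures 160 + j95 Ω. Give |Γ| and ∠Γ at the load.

Γ = (Z_L − Z_0)/(Z_L + Z_0) = (110 + j95)/(210 + j95)
|Γ| = 145/230 = 0.631

Γ ≈ 0.631 ∠ 16.5°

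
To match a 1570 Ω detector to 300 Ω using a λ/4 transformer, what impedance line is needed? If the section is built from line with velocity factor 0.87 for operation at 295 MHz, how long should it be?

Z_qwt = √(Z_0·R_L) = √(300 × 1570) = √471000
λ = 0.87·c/f = 0.885 m, so l = λ/4 = 0.221 m

Z_qwt ≈ 686 Ω; length ≈ 22.1 cm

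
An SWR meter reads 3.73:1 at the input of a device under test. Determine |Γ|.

|Γ| ≈ 0.577

|Γ| = (S − 1)/(S + 1) = (3.73 − 1)/(3.73 + 1) = 2.73/4.73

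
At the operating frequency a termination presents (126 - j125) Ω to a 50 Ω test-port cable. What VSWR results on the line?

Γ = (Z_L − Z_0)/(Z_L + Z_0) = (76 − j125)/(176 − j125)
|Γ| = 146/216 = 0.678
VSWR = (1 + |Γ|)/(1 − |Γ|) = 1.68/0.322

VSWR ≈ 5.2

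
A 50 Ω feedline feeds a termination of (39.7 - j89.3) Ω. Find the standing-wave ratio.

VSWR ≈ 5.9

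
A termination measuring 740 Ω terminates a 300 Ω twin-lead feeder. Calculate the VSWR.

VSWR ≈ 2.47

Γ = (740 − 300)/(740 + 300) = 0.423
VSWR = (1 + 0.423)/(1 − 0.423)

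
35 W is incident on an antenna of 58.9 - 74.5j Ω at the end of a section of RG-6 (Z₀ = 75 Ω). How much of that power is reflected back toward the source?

P_reflected ≈ 8.66 W

|Γ| = |(-16.1 − j74.5)/(133.9 − j74.5)| = 0.497
|Γ|² = 0.247
P_refl = |Γ|²·P_inc = 8.66 W, P_del = (1 − |Γ|²)·P_inc = 26.3 W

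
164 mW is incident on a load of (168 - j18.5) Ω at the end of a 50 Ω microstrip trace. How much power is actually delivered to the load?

|Γ| = |(118 − j18.5)/(218 − j18.5)| = 0.546
|Γ|² = 0.298
P_refl = |Γ|²·P_inc = 48.9 mW, P_del = (1 − |Γ|²)·P_inc = 115 mW

P_delivered ≈ 115 mW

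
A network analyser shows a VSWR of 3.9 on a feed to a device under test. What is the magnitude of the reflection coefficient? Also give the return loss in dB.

|Γ| = (S − 1)/(S + 1) = (3.9 − 1)/(3.9 + 1) = 2.9/4.9
RL = −20·log₁₀|Γ| = −20·log₁₀(0.592)

|Γ| ≈ 0.592; return loss ≈ 4.56 dB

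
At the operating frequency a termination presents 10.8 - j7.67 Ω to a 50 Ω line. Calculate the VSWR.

VSWR ≈ 4.74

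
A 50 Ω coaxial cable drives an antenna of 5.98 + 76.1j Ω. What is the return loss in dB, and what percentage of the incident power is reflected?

Γ = (-44.02 + j76.1)/(55.98 + j76.1), |Γ| = 0.931
RL = −20·log₁₀(0.931) = 0.625 dB
P_refl/P_inc = |Γ|² = 0.866

RL ≈ 0.625 dB; 86.6% of incident power reflected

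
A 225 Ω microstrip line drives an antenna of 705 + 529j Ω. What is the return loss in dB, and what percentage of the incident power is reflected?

Γ = (480 + j529)/(930 + j529), |Γ| = 0.668
RL = −20·log₁₀(0.668) = 3.51 dB
P_refl/P_inc = |Γ|² = 0.446

RL ≈ 3.51 dB; 44.6% of incident power reflected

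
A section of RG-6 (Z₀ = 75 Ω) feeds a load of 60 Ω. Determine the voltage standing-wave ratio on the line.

VSWR ≈ 1.25

Γ = (60 − 75)/(60 + 75) = -0.111
VSWR = (1 + 0.111)/(1 − 0.111)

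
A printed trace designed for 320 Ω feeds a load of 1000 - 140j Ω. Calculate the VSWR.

Γ = (Z_L − Z_0)/(Z_L + Z_0) = (680 − j140)/(1320 − j140)
|Γ| = 694/1330 = 0.523
VSWR = (1 + |Γ|)/(1 − |Γ|) = 1.52/0.477

VSWR ≈ 3.19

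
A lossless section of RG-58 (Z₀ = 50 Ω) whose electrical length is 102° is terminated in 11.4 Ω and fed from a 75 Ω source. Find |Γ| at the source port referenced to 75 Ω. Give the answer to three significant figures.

tan(βl) = -4.7
Z_in = Z_0·(Z_L + jZ_0·tanβl)/(Z_0 + jZ_L·tanβl) = 123 − j104 Ω
Γ_s = (Z_in − Z_s)/(Z_in + Z_s) = (47.6 − j104)/(198 − j104), |Γ_s| = 0.511

|Γ| ≈ 0.511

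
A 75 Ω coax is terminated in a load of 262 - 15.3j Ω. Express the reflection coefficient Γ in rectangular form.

Γ ≈ 0.556 − j0.0202

Γ = (Z_L − Z_0)/(Z_L + Z_0) = (187 − j15.3)/(337 − j15.3)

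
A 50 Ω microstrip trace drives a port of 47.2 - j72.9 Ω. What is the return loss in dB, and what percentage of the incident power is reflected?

RL ≈ 4.43 dB; 36.1% of incident power reflected

Γ = (-2.8 − j72.9)/(97.2 − j72.9), |Γ| = 0.6
RL = −20·log₁₀(0.6) = 4.43 dB
P_refl/P_inc = |Γ|² = 0.361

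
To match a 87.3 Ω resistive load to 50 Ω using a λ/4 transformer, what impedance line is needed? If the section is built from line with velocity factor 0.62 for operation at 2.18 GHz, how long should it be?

Z_qwt = √(Z_0·R_L) = √(50 × 87.3) = √4365
λ = 0.62·c/f = 0.0853 m, so l = λ/4 = 0.0213 m

Z_qwt ≈ 66.1 Ω; length ≈ 2.13 cm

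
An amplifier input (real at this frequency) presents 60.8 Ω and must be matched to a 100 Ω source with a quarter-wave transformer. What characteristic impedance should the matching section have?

Z_qwt = √(Z_0·R_L) = √(100 × 60.8) = √6080

Z_qwt ≈ 78 Ω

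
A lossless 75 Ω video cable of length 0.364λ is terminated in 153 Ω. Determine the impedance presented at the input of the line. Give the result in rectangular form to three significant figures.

βl = 2π × 0.364 = 131°
tan(βl) = tan(131°) = -1.15
Z_in = Z_0·(Z_L + jZ_0·tanβl)/(Z_0 + jZ_L·tanβl)
     = 75·(153 − j86.2)/(75 − j176)

Z_in ≈ 54.7 + j42 Ω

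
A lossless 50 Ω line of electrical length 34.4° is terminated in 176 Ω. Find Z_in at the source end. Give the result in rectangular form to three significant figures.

Z_in ≈ 38 − j57.3 Ω

tan(βl) = tan(34.4°) = 0.685
Z_in = Z_0·(Z_L + jZ_0·tanβl)/(Z_0 + jZ_L·tanβl)
     = 50·(176 + j34.2)/(50 + j121)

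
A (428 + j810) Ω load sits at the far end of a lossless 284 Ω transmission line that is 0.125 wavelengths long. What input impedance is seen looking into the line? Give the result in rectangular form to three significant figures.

βl = 2π × 0.125 = 45°
tan(βl) = tan(45°) = 1
Z_in = Z_0·(Z_L + jZ_0·tanβl)/(Z_0 + jZ_L·tanβl)
     = 284·(428 + j1090)/(-526 + j428)

Z_in ≈ 150 − j469 Ω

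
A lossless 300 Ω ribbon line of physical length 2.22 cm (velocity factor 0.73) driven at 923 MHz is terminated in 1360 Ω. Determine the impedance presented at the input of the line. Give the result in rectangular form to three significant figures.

λ = v/f = 0.73·c / 923 MHz = 0.237 m
βl = 2π·l/λ = 2π × 0.0936 = 33.7°
tan(βl) = tan(33.7°) = 0.666
Z_in = Z_0·(Z_L + jZ_0·tanβl)/(Z_0 + jZ_L·tanβl)
     = 300·(1360 + j200)/(300 + j906)

Z_in ≈ 194 − j386 Ω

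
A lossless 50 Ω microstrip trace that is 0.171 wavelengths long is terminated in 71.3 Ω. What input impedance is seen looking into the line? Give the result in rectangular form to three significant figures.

Z_in ≈ 39.6 − j12 Ω

βl = 2π × 0.171 = 61.6°
tan(βl) = tan(61.6°) = 1.85
Z_in = Z_0·(Z_L + jZ_0·tanβl)/(Z_0 + jZ_L·tanβl)
     = 50·(71.3 + j92.3)/(50 + j132)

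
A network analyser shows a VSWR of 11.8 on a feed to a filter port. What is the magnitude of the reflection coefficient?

|Γ| = (S − 1)/(S + 1) = (11.8 − 1)/(11.8 + 1) = 10.8/12.8

|Γ| ≈ 0.844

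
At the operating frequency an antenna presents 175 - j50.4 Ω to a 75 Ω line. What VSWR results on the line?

VSWR ≈ 2.57

Γ = (Z_L − Z_0)/(Z_L + Z_0) = (100 − j50.4)/(250 − j50.4)
|Γ| = 112/255 = 0.439
VSWR = (1 + |Γ|)/(1 − |Γ|) = 1.44/0.561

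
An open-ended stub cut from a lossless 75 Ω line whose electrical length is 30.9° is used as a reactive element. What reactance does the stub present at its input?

tan(βl) = 0.598
For an open-ended stub, Z_in = −jZ_0·cot(βl) = −jZ_0/tan(βl)

X_in ≈ -125 Ω (capacitive)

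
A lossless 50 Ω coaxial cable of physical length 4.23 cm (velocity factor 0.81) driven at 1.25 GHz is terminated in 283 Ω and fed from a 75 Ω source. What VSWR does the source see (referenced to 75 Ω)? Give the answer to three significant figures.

VSWR ≈ 8.3

λ = v/f = 0.81·c / 1.25 GHz = 0.194 m
βl = 2π·l/λ = 2π × 0.218 = 78.3°
tan(βl) = 4.84
Z_in = Z_0·(Z_L + jZ_0·tanβl)/(Z_0 + jZ_L·tanβl) = 9.2 − j9.99 Ω
Γ_s = (Z_in − Z_s)/(Z_in + Z_s) = (-65.8 − j9.99)/(84.2 − j9.99), |Γ_s| = 0.785
VSWR = (1 + |Γ_s|)/(1 − |Γ_s|)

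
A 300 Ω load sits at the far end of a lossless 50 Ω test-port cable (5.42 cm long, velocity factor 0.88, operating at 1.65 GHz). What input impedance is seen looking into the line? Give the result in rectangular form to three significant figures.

λ = v/f = 0.88·c / 1.65 GHz = 0.16 m
βl = 2π·l/λ = 2π × 0.339 = 122°
tan(βl) = tan(122°) = -1.6
Z_in = Z_0·(Z_L + jZ_0·tanβl)/(Z_0 + jZ_L·tanβl)
     = 50·(300 − j80.2)/(50 − j481)

Z_in ≈ 11.5 + j30 Ω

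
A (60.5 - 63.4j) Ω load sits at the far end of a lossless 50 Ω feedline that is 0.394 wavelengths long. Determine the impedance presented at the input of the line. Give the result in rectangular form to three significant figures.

βl = 2π × 0.394 = 142°
tan(βl) = tan(142°) = -0.786
Z_in = Z_0·(Z_L + jZ_0·tanβl)/(Z_0 + jZ_L·tanβl)
     = 50·(60.5 − j103)/(0.181 − j47.5)

Z_in ≈ 108 + j63.2 Ω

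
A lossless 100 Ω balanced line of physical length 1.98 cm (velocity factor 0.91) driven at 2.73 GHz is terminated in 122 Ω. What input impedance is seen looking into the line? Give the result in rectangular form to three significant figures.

λ = v/f = 0.91·c / 2.73 GHz = 0.1 m
βl = 2π·l/λ = 2π × 0.198 = 71.3°
tan(βl) = tan(71.3°) = 2.95
Z_in = Z_0·(Z_L + jZ_0·tanβl)/(Z_0 + jZ_L·tanβl)
     = 100·(122 + j295)/(100 + j360)

Z_in ≈ 84.8 − j10.3 Ω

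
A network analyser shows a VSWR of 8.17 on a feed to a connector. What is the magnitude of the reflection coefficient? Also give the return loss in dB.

|Γ| ≈ 0.782; return loss ≈ 2.14 dB

|Γ| = (S − 1)/(S + 1) = (8.17 − 1)/(8.17 + 1) = 7.17/9.17
RL = −20·log₁₀|Γ| = −20·log₁₀(0.782)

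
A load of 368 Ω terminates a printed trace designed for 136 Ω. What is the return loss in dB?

RL ≈ 6.74 dB

Γ = (368 − 136)/(368 + 136) = 0.46
RL = −20·log₁₀|Γ| = −20·log₁₀(0.46)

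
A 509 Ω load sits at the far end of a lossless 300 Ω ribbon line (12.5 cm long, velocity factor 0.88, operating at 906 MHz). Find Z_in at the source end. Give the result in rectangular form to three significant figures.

Z_in ≈ 377 + j163 Ω

λ = v/f = 0.88·c / 906 MHz = 0.291 m
βl = 2π·l/λ = 2π × 0.429 = 154°
tan(βl) = tan(154°) = -0.478
Z_in = Z_0·(Z_L + jZ_0·tanβl)/(Z_0 + jZ_L·tanβl)
     = 300·(509 − j144)/(300 − j244)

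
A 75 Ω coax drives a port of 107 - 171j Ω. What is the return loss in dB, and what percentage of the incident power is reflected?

Γ = (32 − j171)/(182 − j171), |Γ| = 0.697
RL = −20·log₁₀(0.697) = 3.14 dB
P_refl/P_inc = |Γ|² = 0.485

RL ≈ 3.14 dB; 48.5% of incident power reflected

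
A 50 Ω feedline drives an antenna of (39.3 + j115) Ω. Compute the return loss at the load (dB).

RL ≈ 2.01 dB

Γ = (-10.7 + j115)/(89.3 + j115), |Γ| = 0.793
RL = −20·log₁₀|Γ| = −20·log₁₀(0.793)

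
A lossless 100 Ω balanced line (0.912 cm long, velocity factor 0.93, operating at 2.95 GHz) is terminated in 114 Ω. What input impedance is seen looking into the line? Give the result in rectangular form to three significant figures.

Z_in ≈ 104 − j12.8 Ω

λ = v/f = 0.93·c / 2.95 GHz = 0.0946 m
βl = 2π·l/λ = 2π × 0.0964 = 34.7°
tan(βl) = tan(34.7°) = 0.693
Z_in = Z_0·(Z_L + jZ_0·tanβl)/(Z_0 + jZ_L·tanβl)
     = 100·(114 + j69.3)/(100 + j79)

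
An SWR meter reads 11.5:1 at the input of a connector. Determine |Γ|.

|Γ| ≈ 0.84

|Γ| = (S − 1)/(S + 1) = (11.5 − 1)/(11.5 + 1) = 10.5/12.5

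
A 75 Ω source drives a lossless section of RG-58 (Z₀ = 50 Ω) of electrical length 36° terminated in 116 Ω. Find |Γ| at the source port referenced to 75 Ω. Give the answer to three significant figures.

tan(βl) = 0.727
Z_in = Z_0·(Z_L + jZ_0·tanβl)/(Z_0 + jZ_L·tanβl) = 46.1 − j41.4 Ω
Γ_s = (Z_in − Z_s)/(Z_in + Z_s) = (-28.9 − j41.4)/(121 − j41.4), |Γ_s| = 0.394

|Γ| ≈ 0.394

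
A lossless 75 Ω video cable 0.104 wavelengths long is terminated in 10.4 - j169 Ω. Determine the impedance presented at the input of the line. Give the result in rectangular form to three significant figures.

βl = 2π × 0.104 = 37.4°
tan(βl) = tan(37.4°) = 0.766
Z_in = Z_0·(Z_L + jZ_0·tanβl)/(Z_0 + jZ_L·tanβl)
     = 75·(10.4 − j112)/(204 + j7.96)

Z_in ≈ 2.22 − j41 Ω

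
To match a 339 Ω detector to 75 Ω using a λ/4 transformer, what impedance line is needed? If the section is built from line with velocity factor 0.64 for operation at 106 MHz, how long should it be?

Z_qwt = √(Z_0·R_L) = √(75 × 339) = √25420
λ = 0.64·c/f = 1.81 m, so l = λ/4 = 0.453 m

Z_qwt ≈ 159 Ω; length ≈ 45.3 cm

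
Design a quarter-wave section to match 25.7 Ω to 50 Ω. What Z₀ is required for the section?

Z_qwt = √(Z_0·R_L) = √(50 × 25.7) = √1285

Z_qwt ≈ 35.8 Ω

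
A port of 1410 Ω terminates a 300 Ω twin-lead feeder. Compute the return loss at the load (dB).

Γ = (1410 − 300)/(1410 + 300) = 0.649
RL = −20·log₁₀|Γ| = −20·log₁₀(0.649)

RL ≈ 3.75 dB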